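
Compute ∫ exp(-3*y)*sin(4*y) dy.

-3*exp(-3*y)*sin(4*y)/25 - 4*exp(-3*y)*cos(4*y)/25 + C

Let I denote the integral. Integrate by parts with u = sin(4*y), dv = exp(-3*y) dy, so v = -exp(-3*y)/3: I = -exp(-3*y)*sin(4*y)/3 + (4/3)·∫ exp(-3*y)*cos(4*y) dy.
Apply parts again with u = cos(4*y), dv = exp(-3*y) dy: ∫ exp(-3*y)*cos(4*y) dy = -exp(-3*y)*cos(4*y)/3 − (4/3)·I. Substituting back brings back I: I = -exp(-3*y)*sin(4*y)/3 - 4*exp(-3*y)*cos(4*y)/9 − (16/9)·I.
Solving for I: (1 + 16/9)·I equals the remaining terms, so I = (9/25)·(-exp(-3*y)*sin(4*y)/3 - 4*exp(-3*y)*cos(4*y)/9).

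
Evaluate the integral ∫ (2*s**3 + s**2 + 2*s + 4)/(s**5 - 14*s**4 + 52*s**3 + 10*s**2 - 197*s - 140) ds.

251*log(s - 7)/128 - 289*log(s - 5)/72 + 52*log(s - 4)/25 - 779*log(s + 1)/28800 + 1/(240*s + 240) + C

Factor the denominator: (s - 7)*(s - 5)*(s - 4)*(s + 1)**2.
Partial-fraction decomposition: -779/(28800*(s + 1)) - 1/(240*(s + 1)**2) + 52/(25*(s - 4)) - 289/(72*(s - 5)) + 251/(128*(s - 7)).
Integrate each term; A/(s−a) gives A·log|s−a|; A/(s−a)² gives −A/(s−a).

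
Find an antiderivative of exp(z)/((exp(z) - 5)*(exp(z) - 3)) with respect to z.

log(exp(z) - 5)/2 - log(exp(z) - 3)/2 + C

Let u = e^z, du = e^z dz.
The integral becomes ∫ du/((u-5)(u-3)); decompose into partial fractions.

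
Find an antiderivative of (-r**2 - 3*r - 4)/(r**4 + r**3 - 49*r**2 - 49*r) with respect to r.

Factor the denominator: r*(r - 7)*(r + 1)*(r + 7).
Partial-fraction decomposition: 8/(147*(r + 7)) - 1/(24*(r + 1)) - 37/(392*(r - 7)) + 4/(49*r).
Integrate each term: A/(r−a) contributes A·log|r−a|.

4*log(r)/49 - 37*log(r - 7)/392 - log(r + 1)/24 + 8*log(r + 7)/147 + C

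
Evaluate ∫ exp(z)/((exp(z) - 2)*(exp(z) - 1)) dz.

log(exp(z) - 2) - log(exp(z) - 1) + C

Let u = e^z, du = e^z dz.
The integral becomes ∫ du/((u-1)(u-2)); decompose into partial fractions.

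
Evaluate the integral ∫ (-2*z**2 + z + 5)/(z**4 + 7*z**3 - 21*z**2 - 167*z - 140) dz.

Factor the denominator: (z - 5)*(z + 1)*(z + 4)*(z + 7).
Partial-fraction decomposition: 25/(54*(z + 7)) - 31/(81*(z + 4)) - 1/(54*(z + 1)) - 5/(81*(z - 5)).
Integrate each term: A/(z−a) contributes A·log|z−a|.

-5*log(z - 5)/81 - log(z + 1)/54 - 31*log(z + 4)/81 + 25*log(z + 7)/54 + C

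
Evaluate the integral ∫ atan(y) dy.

y*atan(y) - log(y**2 + 1)/2 + C

Use integration by parts with u = arctan(y), dv = dy.
Then du = 1/(y**2 + 1) dy.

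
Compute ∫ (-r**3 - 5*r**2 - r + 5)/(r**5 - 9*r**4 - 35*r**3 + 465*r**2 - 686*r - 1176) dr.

-295*log(r - 7)/168 + 397*log(r - 6)/182 - 13*log(r - 4)/30 - log(r + 1)/840 + 5*log(r + 7)/546 + C

Factor the denominator: (r - 7)*(r - 6)*(r - 4)*(r + 1)*(r + 7).
Partial-fraction decomposition: 5/(546*(r + 7)) - 1/(840*(r + 1)) - 13/(30*(r - 4)) + 397/(182*(r - 6)) - 295/(168*(r - 7)).
Integrate each term: A/(r−a) contributes A·log|r−a|.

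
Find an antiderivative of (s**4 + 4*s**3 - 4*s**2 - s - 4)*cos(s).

s**4*sin(s) + 4*s**3*sin(s) + 4*s**3*cos(s) - 16*s**2*sin(s) + 12*s**2*cos(s) - 25*s*sin(s) - 32*s*cos(s) + 28*sin(s) - 25*cos(s) + C

Use integration by parts with u = s**4 + 4*s**3 - 4*s**2 - s - 4, dv = cos(s) ds, so v = sin(s).
Apply parts 4 times (tabular method): alternate signs, differentiate u down to 0, integrate dv up.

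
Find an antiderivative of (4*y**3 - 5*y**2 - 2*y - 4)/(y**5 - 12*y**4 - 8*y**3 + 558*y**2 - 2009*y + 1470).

Factor the denominator: (y - 7)*(y - 6)*(y - 5)*(y - 1)*(y + 7).
Partial-fraction decomposition: -1607/(17472*(y + 7)) + 7/(960*(y - 1)) + 361/(96*(y - 5)) - 668/(65*(y - 6)) + 1109/(168*(y - 7)).
Integrate each term: A/(y−a) contributes A·log|y−a|.

1109*log(y - 7)/168 - 668*log(y - 6)/65 + 361*log(y - 5)/96 + 7*log(y - 1)/960 - 1607*log(y + 7)/17472 + C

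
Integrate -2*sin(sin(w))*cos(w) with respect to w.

2*cos(sin(w)) + C

Let u = sin(w), so du = (cos(w)) dw.
Rewriting, the integral becomes -2·∫ sin(u) du = -2·-cos(u).
Substituting back, u = sin(w).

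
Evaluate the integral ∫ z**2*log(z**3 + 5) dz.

Let u = z**3 + 5, so du = (3*z**2) dz.
The integral becomes (1/3)·∫ log(u) du; integrate by parts with u′=log(u), dv′=du.

z**3*log(z**3 + 5)/3 - z**3/3 + 5*log(z**3 + 5)/3 + C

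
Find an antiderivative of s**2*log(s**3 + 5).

s**3*log(s**3 + 5)/3 - s**3/3 + 5*log(s**3 + 5)/3 + C

Let u = s**3 + 5, so du = (3*s**2) ds.
The integral becomes (1/3)·∫ log(u) du; integrate by parts with u′=log(u), dv′=du.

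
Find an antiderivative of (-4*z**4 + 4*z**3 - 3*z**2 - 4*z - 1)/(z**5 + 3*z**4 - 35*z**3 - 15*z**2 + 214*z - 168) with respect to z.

Factor the denominator: (z - 4)*(z - 2)*(z - 1)*(z + 3)*(z + 7).
Partial-fraction decomposition: -1387/(396*(z + 7)) + 4/(5*(z + 3)) - 1/(12*(z - 1)) + 53/(90*(z - 2)) - 119/(66*(z - 4)).
Integrate each term: A/(z−a) contributes A·log|z−a|.

-119*log(z - 4)/66 + 53*log(z - 2)/90 - log(z - 1)/12 + 4*log(z + 3)/5 - 1387*log(z + 7)/396 + C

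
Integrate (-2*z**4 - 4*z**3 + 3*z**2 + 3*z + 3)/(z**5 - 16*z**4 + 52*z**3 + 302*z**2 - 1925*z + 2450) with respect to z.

Factor the denominator: (z - 7)**2*(z - 5)*(z - 2)*(z + 5).
Partial-fraction decomposition: -229/(3360*(z + 5)) + 43/(525*(z - 2)) - 1657/(120*(z - 5)) + 28307/(2400*(z - 7)) - 2001/(40*(z - 7)**2).
Integrate each term; A/(z−a) gives A·log|z−a|; A/(z−a)² gives −A/(z−a).

28307*log(z - 7)/2400 - 1657*log(z - 5)/120 + 43*log(z - 2)/525 - 229*log(z + 5)/3360 + 2001/(40*z - 280) + C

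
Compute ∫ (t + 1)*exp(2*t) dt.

(2*t + 1)*exp(2*t)/4 + C

Use integration by parts with u = t + 1, dv = exp(2*t) dt, so v = exp(2*t)/2.
Apply parts 1 times (tabular method): alternate signs, differentiate u down to 0, integrate dv up.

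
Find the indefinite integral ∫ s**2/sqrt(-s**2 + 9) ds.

Substitute s = 3·sin(θ), so ds = 3·cos(θ) dθ and the radical becomes sqrt(-s**2 + 9) = 3·cos(θ) by the Pythagorean identity.
Integrate the resulting trig expression in θ, then back-substitute θ = asin(s/3), sin(θ) = s/3, cos(θ) = sqrt(-s**2 + 9)/3 (absorbing any constant into C).

-s*sqrt(-s**2 + 9)/2 + 9*asin(s/3)/2 + C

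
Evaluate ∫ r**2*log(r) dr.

Use integration by parts with u = log(r), dv = r**2 dr.
Then du = 1/r dr and v = r**3/3.

r**3*log(r)/3 - r**3/9 + C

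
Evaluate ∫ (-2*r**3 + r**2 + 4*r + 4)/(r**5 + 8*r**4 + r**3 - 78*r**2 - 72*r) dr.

-log(r)/18 - 29*log(r - 3)/756 + log(r + 1)/20 - 11*log(r + 4)/14 + 112*log(r + 6)/135 + C

Factor the denominator: r*(r - 3)*(r + 1)*(r + 4)*(r + 6).
Partial-fraction decomposition: 112/(135*(r + 6)) - 11/(14*(r + 4)) + 1/(20*(r + 1)) - 29/(756*(r - 3)) - 1/(18*r).
Integrate each term: A/(r−a) contributes A·log|r−a|.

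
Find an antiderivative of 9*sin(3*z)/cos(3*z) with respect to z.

Let u = cos(3*z), so du = (-3*sin(3*z)) dz.
Rewriting, the integral becomes -3·∫ 1/u du = -3·log(u).
Substituting back, u = cos(3*z).

-3*log(cos(3*z)) + C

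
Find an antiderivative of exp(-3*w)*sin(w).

Let I denote the integral. Integrate by parts with u = sin(w), dv = exp(-3*w) dw, so v = -exp(-3*w)/3: I = -exp(-3*w)*sin(w)/3 + (1/3)·∫ exp(-3*w)*cos(w) dw.
Apply parts again with u = cos(w), dv = exp(-3*w) dw: ∫ exp(-3*w)*cos(w) dw = -exp(-3*w)*cos(w)/3 − (1/3)·I. Substituting back brings back I: I = -exp(-3*w)*sin(w)/3 - exp(-3*w)*cos(w)/9 − (1/9)·I.
Solving for I: (1 + 1/9)·I equals the remaining terms, so I = (9/10)·(-exp(-3*w)*sin(w)/3 - exp(-3*w)*cos(w)/9).

-3*exp(-3*w)*sin(w)/10 - exp(-3*w)*cos(w)/10 + C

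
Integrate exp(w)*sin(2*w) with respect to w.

exp(w)*sin(2*w)/5 - 2*exp(w)*cos(2*w)/5 + C

Let I denote the integral. Integrate by parts with u = sin(2*w), dv = exp(w) dw, so v = exp(w): I = exp(w)*sin(2*w) − 2·∫ exp(w)*cos(2*w) dw.
Apply parts again with u = cos(2*w), dv = exp(w) dw: ∫ exp(w)*cos(2*w) dw = exp(w)*cos(2*w) + 2·I. Substituting back brings back I: I = exp(w)*sin(2*w) - 2*exp(w)*cos(2*w) − 4·I.
Solving for I: (1 + 4)·I equals the remaining terms, so I = (1/5)·(exp(w)*sin(2*w) - 2*exp(w)*cos(2*w)).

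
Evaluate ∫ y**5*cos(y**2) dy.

Let u = y², du = 2y dy; rewrite as (1/2)∫ u^2·cos(1u) du.
Now integrate by parts 2 times.

y**4*sin(y**2)/2 + y**2*cos(y**2) - sin(y**2) + C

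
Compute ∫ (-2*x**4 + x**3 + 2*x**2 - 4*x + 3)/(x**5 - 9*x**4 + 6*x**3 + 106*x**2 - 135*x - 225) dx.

Factor the denominator: (x - 5)**2*(x - 3)*(x + 1)*(x + 3).
Partial-fraction decomposition: -13/(64*(x + 3)) - 1/(48*(x + 1)) - 21/(16*(x - 3)) - 89/(192*(x - 5)) - 91/(8*(x - 5)**2).
Integrate each term; A/(x−a) gives A·log|x−a|; A/(x−a)² gives −A/(x−a).

-89*log(x - 5)/192 - 21*log(x - 3)/16 - log(x + 1)/48 - 13*log(x + 3)/64 + 91/(8*x - 40) + C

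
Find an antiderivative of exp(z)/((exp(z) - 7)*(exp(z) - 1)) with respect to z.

Let u = e^z, du = e^z dz.
The integral becomes ∫ du/((u-1)(u-7)); decompose into partial fractions.

log(exp(z) - 7)/6 - log(exp(z) - 1)/6 + C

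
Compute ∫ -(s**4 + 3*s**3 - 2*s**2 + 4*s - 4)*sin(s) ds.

s**4*cos(s) - 4*s**3*sin(s) + 3*s**3*cos(s) - 9*s**2*sin(s) - 14*s**2*cos(s) + 28*s*sin(s) - 14*s*cos(s) + 14*sin(s) + 24*cos(s) + C

Use integration by parts with u = s**4 + 3*s**3 - 2*s**2 + 4*s - 4, dv = -sin(s) ds, so v = cos(s).
Apply parts 4 times (tabular method): alternate signs, differentiate u down to 0, integrate dv up.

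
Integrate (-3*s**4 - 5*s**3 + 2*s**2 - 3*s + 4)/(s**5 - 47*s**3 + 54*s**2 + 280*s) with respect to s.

log(s)/70 - 2461*log(s - 5)/420 + 133*log(s - 4)/33 - log(s + 2)/42 - 1073*log(s + 7)/924 + C

Factor the denominator: s*(s - 5)*(s - 4)*(s + 2)*(s + 7).
Partial-fraction decomposition: -1073/(924*(s + 7)) - 1/(42*(s + 2)) + 133/(33*(s - 4)) - 2461/(420*(s - 5)) + 1/(70*s).
Integrate each term: A/(s−a) contributes A·log|s−a|.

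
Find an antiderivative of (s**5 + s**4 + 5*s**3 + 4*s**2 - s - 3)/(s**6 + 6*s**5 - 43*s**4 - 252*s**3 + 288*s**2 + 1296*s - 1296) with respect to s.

127*log(s - 6)/320 - 99*log(s - 2)/1280 + log(s - 1)/140 + 29*log(s + 3)/180 + 8261*log(s + 6)/16128 + 353/(96*s + 576) + C

Factor the denominator: (s - 6)*(s - 2)*(s - 1)*(s + 3)*(s + 6)**2.
Partial-fraction decomposition: 8261/(16128*(s + 6)) - 353/(96*(s + 6)**2) + 29/(180*(s + 3)) + 1/(140*(s - 1)) - 99/(1280*(s - 2)) + 127/(320*(s - 6)).
Integrate each term; A/(s−a) gives A·log|s−a|; A/(s−a)² gives −A/(s−a).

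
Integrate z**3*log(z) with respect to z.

z**4*log(z)/4 - z**4/16 + C

Use integration by parts with u = log(z), dv = z**3 dz.
Then du = 1/z dz and v = z**4/4.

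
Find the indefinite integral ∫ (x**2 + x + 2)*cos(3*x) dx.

x**2*sin(3*x)/3 + x*sin(3*x)/3 + 2*x*cos(3*x)/9 + 16*sin(3*x)/27 + cos(3*x)/9 + C

Use integration by parts with u = x**2 + x + 2, dv = cos(3*x) dx, so v = sin(3*x)/3.
Apply parts 2 times (tabular method): alternate signs, differentiate u down to 0, integrate dv up.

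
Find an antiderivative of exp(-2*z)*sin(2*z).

-exp(-2*z)*sin(2*z)/4 - exp(-2*z)*cos(2*z)/4 + C

Let I denote the integral. Integrate by parts with u = sin(2*z), dv = exp(-2*z) dz, so v = -exp(-2*z)/2: I = -exp(-2*z)*sin(2*z)/2 + ∫ exp(-2*z)*cos(2*z) dz.
Apply parts again with u = cos(2*z), dv = exp(-2*z) dz: ∫ exp(-2*z)*cos(2*z) dz = -exp(-2*z)*cos(2*z)/2 − I. Substituting back brings back I: I = -exp(-2*z)*sin(2*z)/2 - exp(-2*z)*cos(2*z)/2 − I.
Solving for I: (1 + 1)·I equals the remaining terms, so I = (1/2)·(-exp(-2*z)*sin(2*z)/2 - exp(-2*z)*cos(2*z)/2).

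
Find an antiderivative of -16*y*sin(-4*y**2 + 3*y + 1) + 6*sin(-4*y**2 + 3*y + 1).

Let u = 4*y**2 - 3*y - 1, so du = (8*y - 3) dy.
Rewriting, the integral becomes 2·∫ sin(u) du = 2·-cos(u).
Substituting back, u = 4*y**2 - 3*y - 1.

-2*cos(-4*y**2 + 3*y + 1) + C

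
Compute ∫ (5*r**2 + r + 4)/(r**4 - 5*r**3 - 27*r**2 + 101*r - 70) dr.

Factor the denominator: (r - 7)*(r - 2)*(r - 1)*(r + 5).
Partial-fraction decomposition: -31/(126*(r + 5)) + 5/(18*(r - 1)) - 26/(35*(r - 2)) + 32/(45*(r - 7)).
Integrate each term: A/(r−a) contributes A·log|r−a|.

32*log(r - 7)/45 - 26*log(r - 2)/35 + 5*log(r - 1)/18 - 31*log(r + 5)/126 + C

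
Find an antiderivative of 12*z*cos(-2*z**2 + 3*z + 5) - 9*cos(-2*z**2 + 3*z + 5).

Let u = 2*z**2 - 3*z - 5, so du = (4*z - 3) dz.
Rewriting, the integral becomes 3·∫ cos(u) du = 3·sin(u).
Substituting back, u = 2*z**2 - 3*z - 5.

-3*sin(-2*z**2 + 3*z + 5) + C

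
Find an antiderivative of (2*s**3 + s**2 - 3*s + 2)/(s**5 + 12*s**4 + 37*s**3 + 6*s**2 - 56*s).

-log(s)/28 + log(s - 1)/60 - log(s + 2)/15 + 49*log(s + 4)/60 - 307*log(s + 7)/420 + C

Factor the denominator: s*(s - 1)*(s + 2)*(s + 4)*(s + 7).
Partial-fraction decomposition: -307/(420*(s + 7)) + 49/(60*(s + 4)) - 1/(15*(s + 2)) + 1/(60*(s - 1)) - 1/(28*s).
Integrate each term: A/(s−a) contributes A·log|s−a|.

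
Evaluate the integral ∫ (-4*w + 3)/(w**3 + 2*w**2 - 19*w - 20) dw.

-13*log(w - 4)/45 - 7*log(w + 1)/20 + 23*log(w + 5)/36 + C

Factor the denominator: (w - 4)*(w + 1)*(w + 5).
Partial-fraction decomposition: 23/(36*(w + 5)) - 7/(20*(w + 1)) - 13/(45*(w - 4)).
Integrate each term: A/(w−a) contributes A·log|w−a|.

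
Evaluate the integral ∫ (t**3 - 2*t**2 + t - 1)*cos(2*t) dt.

t**3*sin(2*t)/2 - t**2*sin(2*t) + 3*t**2*cos(2*t)/4 - t*sin(2*t)/4 - t*cos(2*t) - cos(2*t)/8 + C

Use integration by parts with u = t**3 - 2*t**2 + t - 1, dv = cos(2*t) dt, so v = sin(2*t)/2.
Apply parts 3 times (tabular method): alternate signs, differentiate u down to 0, integrate dv up.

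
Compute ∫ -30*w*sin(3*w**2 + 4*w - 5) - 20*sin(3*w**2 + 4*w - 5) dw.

5*cos(3*w**2 + 4*w - 5) + C

Let u = 3*w**2 + 4*w - 5, so du = (6*w + 4) dw.
Rewriting, the integral becomes -5·∫ sin(u) du = -5·-cos(u).
Substituting back, u = 3*w**2 + 4*w - 5.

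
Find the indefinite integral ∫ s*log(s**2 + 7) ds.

Let u = s**2 + 7, so du = (2*s) ds.
The integral becomes (1/2)·∫ log(u) du; integrate by parts with u′=log(u), dv′=du.

s**2*log(s**2 + 7)/2 - s**2/2 + 7*log(s**2 + 7)/2 + C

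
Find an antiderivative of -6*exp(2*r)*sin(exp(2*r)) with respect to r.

Let u = exp(2*r), so du = (2*exp(2*r)) dr.
Rewriting, the integral becomes -3·∫ sin(u) du = -3·-cos(u).
Substituting back, u = exp(2*r).

3*cos(exp(2*r)) + C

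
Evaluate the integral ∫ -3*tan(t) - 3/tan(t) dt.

-3*log(tan(t)) + C

Let u = tan(t), so du = (tan(t)**2 + 1) dt.
Rewriting, the integral becomes -3·∫ 1/u du = -3·log(u).
Substituting back, u = tan(t).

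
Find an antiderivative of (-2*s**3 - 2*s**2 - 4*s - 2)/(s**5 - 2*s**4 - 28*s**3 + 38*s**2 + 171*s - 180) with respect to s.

Factor the denominator: (s - 5)*(s - 3)*(s - 1)*(s + 3)*(s + 4).
Partial-fraction decomposition: 22/(63*(s + 4)) - 23/(96*(s + 3)) - 1/(16*(s - 1)) + 43/(84*(s - 3)) - 161/(288*(s - 5)).
Integrate each term: A/(s−a) contributes A·log|s−a|.

-161*log(s - 5)/288 + 43*log(s - 3)/84 - log(s - 1)/16 - 23*log(s + 3)/96 + 22*log(s + 4)/63 + C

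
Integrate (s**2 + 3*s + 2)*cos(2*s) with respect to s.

Use integration by parts with u = s**2 + 3*s + 2, dv = cos(2*s) ds, so v = sin(2*s)/2.
Apply parts 2 times (tabular method): alternate signs, differentiate u down to 0, integrate dv up.

s**2*sin(2*s)/2 + 3*s*sin(2*s)/2 + s*cos(2*s)/2 + 3*sin(2*s)/4 + 3*cos(2*s)/4 + C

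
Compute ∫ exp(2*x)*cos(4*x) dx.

Let I denote the integral. Integrate by parts with u = cos(4*x), dv = exp(2*x) dx, so v = exp(2*x)/2: I = exp(2*x)*cos(4*x)/2 + 2·∫ exp(2*x)*sin(4*x) dx.
Apply parts again with u = sin(4*x), dv = exp(2*x) dx: ∫ exp(2*x)*sin(4*x) dx = exp(2*x)*sin(4*x)/2 − 2·I. Substituting back brings back I: I = exp(2*x)*sin(4*x) + exp(2*x)*cos(4*x)/2 − 4·I.
Solving for I: (1 + 4)·I equals the remaining terms, so I = (1/5)·(exp(2*x)*sin(4*x) + exp(2*x)*cos(4*x)/2).

exp(2*x)*sin(4*x)/5 + exp(2*x)*cos(4*x)/10 + C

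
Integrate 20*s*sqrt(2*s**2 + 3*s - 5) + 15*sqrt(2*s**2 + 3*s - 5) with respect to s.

Let u = 2*s**2 + 3*s - 5, so du = (4*s + 3) ds.
Rewriting, the integral becomes 5·∫ √u du = 5·(2/3)u^(3/2).
Substituting back, u = 2*s**2 + 3*s - 5.

10*(2*s**2 + 3*s - 5)**(3/2)/3 + C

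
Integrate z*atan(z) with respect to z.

Use integration by parts with u = arctan(z), dv = z dz.
Then du = 1/(z**2 + 1) dz.

z**2*atan(z)/2 - z/2 + atan(z)/2 + C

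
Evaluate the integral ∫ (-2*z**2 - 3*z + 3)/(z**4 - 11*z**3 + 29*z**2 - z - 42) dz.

-29*log(z - 7)/40 + 3*log(z - 3)/2 - 11*log(z - 2)/15 - log(z + 1)/24 + C

Factor the denominator: (z - 7)*(z - 3)*(z - 2)*(z + 1).
Partial-fraction decomposition: -1/(24*(z + 1)) - 11/(15*(z - 2)) + 3/(2*(z - 3)) - 29/(40*(z - 7)).
Integrate each term: A/(z−a) contributes A·log|z−a|.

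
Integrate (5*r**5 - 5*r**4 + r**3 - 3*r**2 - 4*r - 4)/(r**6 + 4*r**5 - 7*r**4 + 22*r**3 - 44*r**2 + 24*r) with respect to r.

-log(r)/6 + 94*log(r - 1)/245 + 2854*log(r + 6)/735 + 9*log(r**2 + 4)/20 - 9*atan(r/2)/10 + 2/(7*r - 7) + C

Factor the denominator: r*(r - 1)**2*(r + 6)*(r**2 + 4).
Partial-fraction decomposition: 9*(r - 2)/(10*(r**2 + 4)) + 2854/(735*(r + 6)) + 94/(245*(r - 1)) - 2/(7*(r - 1)**2) - 1/(6*r).
Integrate each term; A/(r−a) gives A·log|r−a|; the (Br+D)/(r²+p²) term gives a log and an atan.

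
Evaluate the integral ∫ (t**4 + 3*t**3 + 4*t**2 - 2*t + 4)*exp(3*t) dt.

Use integration by parts with u = t**4 + 3*t**3 + 4*t**2 - 2*t + 4, dv = exp(3*t) dt, so v = exp(3*t)/3.
Apply parts 4 times (tabular method): alternate signs, differentiate u down to 0, integrate dv up.

(27*t**4 + 45*t**3 + 63*t**2 - 96*t + 140)*exp(3*t)/81 + C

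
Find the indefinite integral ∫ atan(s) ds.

Use integration by parts with u = arctan(s), dv = ds.
Then du = 1/(s**2 + 1) ds.

s*atan(s) - log(s**2 + 1)/2 + C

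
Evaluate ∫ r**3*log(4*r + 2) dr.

r**4*log(4*r + 2)/4 - r**4/16 + r**3/24 - r**2/32 + r/32 - log(2*r + 1)/64 + C

Use integration by parts with u = log(4*r + 2), dv = r**3 dr.
Then du = 4/(4*r + 2) dr and v = r**4/4.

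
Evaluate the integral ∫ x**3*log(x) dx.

x**4*log(x)/4 - x**4/16 + C

Use integration by parts with u = log(x), dv = x**3 dx.
Then du = 1/x dx and v = x**4/4.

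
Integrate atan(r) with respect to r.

r*atan(r) - log(r**2 + 1)/2 + C

Use integration by parts with u = arctan(r), dv = dr.
Then du = 1/(r**2 + 1) dr.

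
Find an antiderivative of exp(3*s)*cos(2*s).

2*exp(3*s)*sin(2*s)/13 + 3*exp(3*s)*cos(2*s)/13 + C

Let I denote the integral. Integrate by parts with u = cos(2*s), dv = exp(3*s) ds, so v = exp(3*s)/3: I = exp(3*s)*cos(2*s)/3 + (2/3)·∫ exp(3*s)*sin(2*s) ds.
Apply parts again with u = sin(2*s), dv = exp(3*s) ds: ∫ exp(3*s)*sin(2*s) ds = exp(3*s)*sin(2*s)/3 − (2/3)·I. Substituting back brings back I: I = 2*exp(3*s)*sin(2*s)/9 + exp(3*s)*cos(2*s)/3 − (4/9)·I.
Solving for I: (1 + 4/9)·I equals the remaining terms, so I = (9/13)·(2*exp(3*s)*sin(2*s)/9 + exp(3*s)*cos(2*s)/3).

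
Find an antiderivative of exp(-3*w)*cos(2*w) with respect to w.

2*exp(-3*w)*sin(2*w)/13 - 3*exp(-3*w)*cos(2*w)/13 + C

Let I denote the integral. Integrate by parts with u = cos(2*w), dv = exp(-3*w) dw, so v = -exp(-3*w)/3: I = -exp(-3*w)*cos(2*w)/3 − (2/3)·∫ exp(-3*w)*sin(2*w) dw.
Apply parts again with u = sin(2*w), dv = exp(-3*w) dw: ∫ exp(-3*w)*sin(2*w) dw = -exp(-3*w)*sin(2*w)/3 + (2/3)·I. Substituting back brings back I: I = 2*exp(-3*w)*sin(2*w)/9 - exp(-3*w)*cos(2*w)/3 − (4/9)·I.
Solving for I: (1 + 4/9)·I equals the remaining terms, so I = (9/13)·(2*exp(-3*w)*sin(2*w)/9 - exp(-3*w)*cos(2*w)/3).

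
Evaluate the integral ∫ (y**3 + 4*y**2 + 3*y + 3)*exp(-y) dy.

(-y**3 - 7*y**2 - 17*y - 20)*exp(-y) + C

Use integration by parts with u = y**3 + 4*y**2 + 3*y + 3, dv = exp(-y) dy, so v = -exp(-y).
Apply parts 3 times (tabular method): alternate signs, differentiate u down to 0, integrate dv up.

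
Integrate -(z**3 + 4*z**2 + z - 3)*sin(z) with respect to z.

z**3*cos(z) - 3*z**2*sin(z) + 4*z**2*cos(z) - 8*z*sin(z) - 5*z*cos(z) + 5*sin(z) - 11*cos(z) + C

Use integration by parts with u = z**3 + 4*z**2 + z - 3, dv = -sin(z) dz, so v = cos(z).
Apply parts 3 times (tabular method): alternate signs, differentiate u down to 0, integrate dv up.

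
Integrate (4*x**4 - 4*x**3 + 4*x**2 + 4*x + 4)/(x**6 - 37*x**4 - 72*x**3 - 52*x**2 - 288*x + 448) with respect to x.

Factor the denominator: (x - 7)*(x - 1)*(x + 4)**2*(x**2 + 4).
Partial-fraction decomposition: (599*x + 589)/(6625*(x**2 + 4)) - 4451/(15125*(x + 4)) + 333/(275*(x + 4)**2) - 2/(125*(x - 1)) + 1410/(6413*(x - 7)).
Integrate each term; A/(x−a) gives A·log|x−a|; the (Bx+D)/(x²+p²) term gives a log and an atan.

1410*log(x - 7)/6413 - 2*log(x - 1)/125 - 4451*log(x + 4)/15125 + 599*log(x**2 + 4)/13250 + 589*atan(x/2)/13250 - 333/(275*x + 1100) + C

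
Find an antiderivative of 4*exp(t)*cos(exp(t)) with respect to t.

4*sin(exp(t)) + C

Let u = exp(t), so du = (exp(t)) dt.
Rewriting, the integral becomes 4·∫ cos(u) du = 4·sin(u).
Substituting back, u = exp(t).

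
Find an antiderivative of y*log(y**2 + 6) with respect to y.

Let u = y**2 + 6, so du = (2*y) dy.
The integral becomes (1/2)·∫ log(u) du; integrate by parts with u′=log(u), dv′=du.

y**2*log(y**2 + 6)/2 - y**2/2 + 3*log(y**2 + 6) + C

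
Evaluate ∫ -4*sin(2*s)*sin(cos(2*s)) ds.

-2*cos(cos(2*s)) + C

Let u = cos(2*s), so du = (-2*sin(2*s)) ds.
Rewriting, the integral becomes 2·∫ sin(u) du = 2·-cos(u).
Substituting back, u = cos(2*s).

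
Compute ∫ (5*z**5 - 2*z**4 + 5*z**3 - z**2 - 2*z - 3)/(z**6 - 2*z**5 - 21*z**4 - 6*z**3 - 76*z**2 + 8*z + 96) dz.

Factor the denominator: (z - 6)*(z - 1)*(z + 1)*(z + 4)*(z**2 + 4).
Partial-fraction decomposition: (843*z - 202)/(2000*(z**2 + 4)) + 5963/(3000*(z + 4)) - 1/(15*(z + 1)) - 1/(125*(z - 1)) + 5331/(2000*(z - 6)).
Integrate each term; A/(z−a) gives A·log|z−a|; the (Bz+D)/(z²+p²) term gives a log and an atan.

5331*log(z - 6)/2000 - log(z - 1)/125 - log(z + 1)/15 + 5963*log(z + 4)/3000 + 843*log(z**2 + 4)/4000 - 101*atan(z/2)/2000 + C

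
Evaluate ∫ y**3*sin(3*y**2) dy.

Let u = y², du = 2y dy; rewrite as (1/2)∫ u^1·sin(3u) du.
Now integrate by parts 1 time.

-y**2*cos(3*y**2)/6 + sin(3*y**2)/18 + C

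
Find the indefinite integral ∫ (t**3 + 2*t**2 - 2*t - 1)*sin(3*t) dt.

Use integration by parts with u = t**3 + 2*t**2 - 2*t - 1, dv = sin(3*t) dt, so v = -cos(3*t)/3.
Apply parts 3 times (tabular method): alternate signs, differentiate u down to 0, integrate dv up.

-t**3*cos(3*t)/3 + t**2*sin(3*t)/3 - 2*t**2*cos(3*t)/3 + 4*t*sin(3*t)/9 + 8*t*cos(3*t)/9 - 8*sin(3*t)/27 + 13*cos(3*t)/27 + C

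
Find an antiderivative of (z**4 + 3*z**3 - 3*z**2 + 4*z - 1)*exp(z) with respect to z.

Use integration by parts with u = z**4 + 3*z**3 - 3*z**2 + 4*z - 1, dv = exp(z) dz, so v = exp(z).
Apply parts 4 times (tabular method): alternate signs, differentiate u down to 0, integrate dv up.

(z**4 - z**3 + 4*z - 5)*exp(z) + C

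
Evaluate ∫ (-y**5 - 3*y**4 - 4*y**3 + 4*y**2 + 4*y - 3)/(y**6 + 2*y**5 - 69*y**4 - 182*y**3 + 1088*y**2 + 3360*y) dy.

Factor the denominator: y*(y - 7)*(y - 5)*(y + 4)**2*(y + 6).
Partial-fraction decomposition: -1623/(1144*(y + 6)) + 300455/(313632*(y + 4)) - 557/(792*(y + 4)**2) + 5383/(8910*(y - 5)) - 25161/(22022*(y - 7)) - 1/(1120*y).
Integrate each term; A/(y−a) gives A·log|y−a|; A/(y−a)² gives −A/(y−a).

-log(y)/1120 - 25161*log(y - 7)/22022 + 5383*log(y - 5)/8910 + 300455*log(y + 4)/313632 - 1623*log(y + 6)/1144 + 557/(792*y + 3168) + C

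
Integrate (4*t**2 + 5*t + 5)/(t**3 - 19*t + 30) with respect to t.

Factor the denominator: (t - 3)*(t - 2)*(t + 5).
Partial-fraction decomposition: 10/(7*(t + 5)) - 31/(7*(t - 2)) + 7/(t - 3).
Integrate each term: A/(t−a) contributes A·log|t−a|.

7*log(t - 3) - 31*log(t - 2)/7 + 10*log(t + 5)/7 + C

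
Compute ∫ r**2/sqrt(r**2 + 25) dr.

Substitute r = 5·tan(θ), so dr = 5·sec(θ)^2 dθ and the radical becomes sqrt(r**2 + 25) = 5·sec(θ) by the Pythagorean identity.
Integrate the resulting trig expression in θ, then back-substitute tan(θ) = r/5, sec(θ) = sqrt(r**2 + 25)/5 (absorbing any constant into C).

r*sqrt(r**2 + 25)/2 - 25*log(r + sqrt(r**2 + 25))/2 + C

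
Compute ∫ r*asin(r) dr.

Use integration by parts with u = arcsin(r), dv = r dr.
Then du = 1/sqrt(-r**2 + 1) dr.

r**2*asin(r)/2 + r*sqrt(-r**2 + 1)/4 - asin(r)/4 + C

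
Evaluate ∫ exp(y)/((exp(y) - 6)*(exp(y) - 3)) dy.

log(exp(y) - 6)/3 - log(exp(y) - 3)/3 + C

Let u = e^y, du = e^y dy.
The integral becomes ∫ du/((u-6)(u-3)); decompose into partial fractions.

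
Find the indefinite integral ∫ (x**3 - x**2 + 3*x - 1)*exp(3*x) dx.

Use integration by parts with u = x**3 - x**2 + 3*x - 1, dv = exp(3*x) dx, so v = exp(3*x)/3.
Apply parts 3 times (tabular method): alternate signs, differentiate u down to 0, integrate dv up.

(9*x**3 - 18*x**2 + 39*x - 22)*exp(3*x)/27 + C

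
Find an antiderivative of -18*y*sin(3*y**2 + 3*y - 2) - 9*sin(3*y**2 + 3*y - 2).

3*cos(3*y**2 + 3*y - 2) + C

Let u = 3*y**2 + 3*y - 2, so du = (6*y + 3) dy.
Rewriting, the integral becomes -3·∫ sin(u) du = -3·-cos(u).
Substituting back, u = 3*y**2 + 3*y - 2.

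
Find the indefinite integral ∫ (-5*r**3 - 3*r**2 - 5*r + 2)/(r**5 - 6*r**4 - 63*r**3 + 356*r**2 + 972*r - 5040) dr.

Factor the denominator: (r - 7)*(r - 6)*(r - 4)*(r + 5)*(r + 6).
Partial-fraction decomposition: 251/(390*(r + 6)) - 577/(1188*(r + 5)) - 193/(270*(r - 4)) + 152/(33*(r - 6)) - 1895/(468*(r - 7)).
Integrate each term: A/(r−a) contributes A·log|r−a|.

-1895*log(r - 7)/468 + 152*log(r - 6)/33 - 193*log(r - 4)/270 - 577*log(r + 5)/1188 + 251*log(r + 6)/390 + C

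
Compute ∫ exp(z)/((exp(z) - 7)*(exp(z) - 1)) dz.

log(exp(z) - 7)/6 - log(exp(z) - 1)/6 + C

Let u = e^z, du = e^z dz.
The integral becomes ∫ du/((u-1)(u-7)); decompose into partial fractions.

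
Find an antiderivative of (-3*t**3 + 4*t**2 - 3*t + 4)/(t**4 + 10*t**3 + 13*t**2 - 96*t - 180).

Factor the denominator: (t - 3)*(t + 2)*(t + 5)*(t + 6).
Partial-fraction decomposition: -407/(18*(t + 6)) + 247/(12*(t + 5)) - 5/(6*(t + 2)) - 5/(36*(t - 3)).
Integrate each term: A/(t−a) contributes A·log|t−a|.

-5*log(t - 3)/36 - 5*log(t + 2)/6 + 247*log(t + 5)/12 - 407*log(t + 6)/18 + C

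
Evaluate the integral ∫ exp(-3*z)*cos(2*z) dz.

Let I denote the integral. Integrate by parts with u = cos(2*z), dv = exp(-3*z) dz, so v = -exp(-3*z)/3: I = -exp(-3*z)*cos(2*z)/3 − (2/3)·∫ exp(-3*z)*sin(2*z) dz.
Apply parts again with u = sin(2*z), dv = exp(-3*z) dz: ∫ exp(-3*z)*sin(2*z) dz = -exp(-3*z)*sin(2*z)/3 + (2/3)·I. Substituting back brings back I: I = 2*exp(-3*z)*sin(2*z)/9 - exp(-3*z)*cos(2*z)/3 − (4/9)·I.
Solving for I: (1 + 4/9)·I equals the remaining terms, so I = (9/13)·(2*exp(-3*z)*sin(2*z)/9 - exp(-3*z)*cos(2*z)/3).

2*exp(-3*z)*sin(2*z)/13 - 3*exp(-3*z)*cos(2*z)/13 + C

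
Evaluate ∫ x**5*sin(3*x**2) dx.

-x**4*cos(3*x**2)/6 + x**2*sin(3*x**2)/9 + cos(3*x**2)/27 + C

Let u = x², du = 2x dx; rewrite as (1/2)∫ u^2·sin(3u) du.
Now integrate by parts 2 times.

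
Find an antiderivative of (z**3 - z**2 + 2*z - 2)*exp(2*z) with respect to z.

(4*z**3 - 10*z**2 + 18*z - 17)*exp(2*z)/8 + C

Use integration by parts with u = z**3 - z**2 + 2*z - 2, dv = exp(2*z) dz, so v = exp(2*z)/2.
Apply parts 3 times (tabular method): alternate signs, differentiate u down to 0, integrate dv up.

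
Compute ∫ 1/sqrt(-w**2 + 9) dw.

Substitute w = 3·sin(θ), so dw = 3·cos(θ) dθ and the radical becomes sqrt(-w**2 + 9) = 3·cos(θ) by the Pythagorean identity.
Integrate the resulting trig expression in θ, then back-substitute θ = asin(w/3), sin(θ) = w/3, cos(θ) = sqrt(-w**2 + 9)/3 (absorbing any constant into C).

asin(w/3) + C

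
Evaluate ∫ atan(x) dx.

x*atan(x) - log(x**2 + 1)/2 + C

Use integration by parts with u = arctan(x), dv = dx.
Then du = 1/(x**2 + 1) dx.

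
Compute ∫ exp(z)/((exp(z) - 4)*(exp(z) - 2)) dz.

log(exp(z) - 4)/2 - log(exp(z) - 2)/2 + C

Let u = e^z, du = e^z dz.
The integral becomes ∫ du/((u-2)(u-4)); decompose into partial fractions.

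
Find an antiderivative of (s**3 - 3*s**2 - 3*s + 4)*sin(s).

-s**3*cos(s) + 3*s**2*sin(s) + 3*s**2*cos(s) - 6*s*sin(s) + 9*s*cos(s) - 9*sin(s) - 10*cos(s) + C

Use integration by parts with u = s**3 - 3*s**2 - 3*s + 4, dv = sin(s) ds, so v = -cos(s).
Apply parts 3 times (tabular method): alternate signs, differentiate u down to 0, integrate dv up.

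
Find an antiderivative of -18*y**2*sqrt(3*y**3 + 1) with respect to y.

-4*(3*y**3 + 1)**(3/2)/3 + C

Let u = 3*y**3 + 1, so du = (9*y**2) dy.
Rewriting, the integral becomes -2·∫ √u du = -2·(2/3)u^(3/2).
Substituting back, u = 3*y**3 + 1.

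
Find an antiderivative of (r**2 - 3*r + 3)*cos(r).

Use integration by parts with u = r**2 - 3*r + 3, dv = cos(r) dr, so v = sin(r).
Apply parts 2 times (tabular method): alternate signs, differentiate u down to 0, integrate dv up.

r**2*sin(r) - 3*r*sin(r) + 2*r*cos(r) + sin(r) - 3*cos(r) + C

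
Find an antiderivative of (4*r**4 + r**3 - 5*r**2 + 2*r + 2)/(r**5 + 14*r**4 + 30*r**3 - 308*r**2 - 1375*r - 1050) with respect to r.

157*log(r - 5)/495 + log(r + 1)/360 + 1121*log(r + 5)/40 - 4778*log(r + 6)/55 + 2251*log(r + 7)/36 + C

Factor the denominator: (r - 5)*(r + 1)*(r + 5)*(r + 6)*(r + 7).
Partial-fraction decomposition: 2251/(36*(r + 7)) - 4778/(55*(r + 6)) + 1121/(40*(r + 5)) + 1/(360*(r + 1)) + 157/(495*(r - 5)).
Integrate each term: A/(r−a) contributes A·log|r−a|.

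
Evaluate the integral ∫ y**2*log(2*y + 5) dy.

y**3*log(2*y + 5)/3 - y**3/9 + 5*y**2/12 - 25*y/12 + 125*log(2*y + 5)/24 + C

Use integration by parts with u = log(2*y + 5), dv = y**2 dy.
Then du = 2/(2*y + 5) dy and v = y**3/3.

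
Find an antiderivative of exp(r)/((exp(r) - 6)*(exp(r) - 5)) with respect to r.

Let u = e^r, du = e^r dr.
The integral becomes ∫ du/((u-5)(u-6)); decompose into partial fractions.

log(exp(r) - 6) - log(exp(r) - 5) + C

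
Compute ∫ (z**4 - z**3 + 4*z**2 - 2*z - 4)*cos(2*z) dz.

z**4*sin(2*z)/2 - z**3*sin(2*z)/2 + z**3*cos(2*z) + z**2*sin(2*z)/2 - 3*z**2*cos(2*z)/4 - z*sin(2*z)/4 + z*cos(2*z)/2 - 9*sin(2*z)/4 - cos(2*z)/8 + C

Use integration by parts with u = z**4 - z**3 + 4*z**2 - 2*z - 4, dv = cos(2*z) dz, so v = sin(2*z)/2.
Apply parts 4 times (tabular method): alternate signs, differentiate u down to 0, integrate dv up.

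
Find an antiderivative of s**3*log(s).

s**4*log(s)/4 - s**4/16 + C

Use integration by parts with u = log(s), dv = s**3 ds.
Then du = 1/s ds and v = s**4/4.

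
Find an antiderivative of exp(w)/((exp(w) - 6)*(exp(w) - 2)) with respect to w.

Let u = e^w, du = e^w dw.
The integral becomes ∫ du/((u-6)(u-2)); decompose into partial fractions.

log(exp(w) - 6)/4 - log(exp(w) - 2)/4 + C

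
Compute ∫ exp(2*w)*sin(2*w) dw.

exp(2*w)*sin(2*w)/4 - exp(2*w)*cos(2*w)/4 + C

Let I denote the integral. Integrate by parts with u = sin(2*w), dv = exp(2*w) dw, so v = exp(2*w)/2: I = exp(2*w)*sin(2*w)/2 − ∫ exp(2*w)*cos(2*w) dw.
Apply parts again with u = cos(2*w), dv = exp(2*w) dw: ∫ exp(2*w)*cos(2*w) dw = exp(2*w)*cos(2*w)/2 + I. Substituting back brings back I: I = exp(2*w)*sin(2*w)/2 - exp(2*w)*cos(2*w)/2 − I.
Solving for I: (1 + 1)·I equals the remaining terms, so I = (1/2)·(exp(2*w)*sin(2*w)/2 - exp(2*w)*cos(2*w)/2).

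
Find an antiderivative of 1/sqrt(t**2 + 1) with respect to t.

Substitute t = tan(θ), so dt = sec(θ)^2 dθ and the radical becomes sqrt(t**2 + 1) = sec(θ) by the Pythagorean identity.
Integrate the resulting trig expression in θ, then back-substitute tan(θ) = t, sec(θ) = sqrt(t**2 + 1) (absorbing any constant into C).

log(t + sqrt(t**2 + 1)) + C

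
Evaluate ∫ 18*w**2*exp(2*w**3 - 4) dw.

Let u = 2*w**3 - 4, so du = (6*w**2) dw.
Rewriting, the integral becomes 3·∫ e^u du = 3·e^u.
Substituting back, u = 2*w**3 - 4.

3*exp(2*w**3 - 4) + C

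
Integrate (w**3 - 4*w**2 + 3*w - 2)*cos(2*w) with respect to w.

Use integration by parts with u = w**3 - 4*w**2 + 3*w - 2, dv = cos(2*w) dw, so v = sin(2*w)/2.
Apply parts 3 times (tabular method): alternate signs, differentiate u down to 0, integrate dv up.

w**3*sin(2*w)/2 - 2*w**2*sin(2*w) + 3*w**2*cos(2*w)/4 + 3*w*sin(2*w)/4 - 2*w*cos(2*w) + 3*cos(2*w)/8 + C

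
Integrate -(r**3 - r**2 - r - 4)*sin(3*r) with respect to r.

Use integration by parts with u = r**3 - r**2 - r - 4, dv = -sin(3*r) dr, so v = cos(3*r)/3.
Apply parts 3 times (tabular method): alternate signs, differentiate u down to 0, integrate dv up.

r**3*cos(3*r)/3 - r**2*sin(3*r)/3 - r**2*cos(3*r)/3 + 2*r*sin(3*r)/9 - 5*r*cos(3*r)/9 + 5*sin(3*r)/27 - 34*cos(3*r)/27 + C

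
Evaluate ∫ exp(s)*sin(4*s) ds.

Let I denote the integral. Integrate by parts with u = sin(4*s), dv = exp(s) ds, so v = exp(s): I = exp(s)*sin(4*s) − 4·∫ exp(s)*cos(4*s) ds.
Apply parts again with u = cos(4*s), dv = exp(s) ds: ∫ exp(s)*cos(4*s) ds = exp(s)*cos(4*s) + 4·I. Substituting back brings back I: I = exp(s)*sin(4*s) - 4*exp(s)*cos(4*s) − 16·I.
Solving for I: (1 + 16)·I equals the remaining terms, so I = (1/17)·(exp(s)*sin(4*s) - 4*exp(s)*cos(4*s)).

exp(s)*sin(4*s)/17 - 4*exp(s)*cos(4*s)/17 + C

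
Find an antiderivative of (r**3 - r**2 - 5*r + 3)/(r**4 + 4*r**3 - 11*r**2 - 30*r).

Factor the denominator: r*(r - 3)*(r + 2)*(r + 5).
Partial-fraction decomposition: 61/(60*(r + 5)) + 1/(30*(r + 2)) + 1/(20*(r - 3)) - 1/(10*r).
Integrate each term: A/(r−a) contributes A·log|r−a|.

-log(r)/10 + log(r - 3)/20 + log(r + 2)/30 + 61*log(r + 5)/60 + C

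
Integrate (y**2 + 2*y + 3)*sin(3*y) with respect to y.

Use integration by parts with u = y**2 + 2*y + 3, dv = sin(3*y) dy, so v = -cos(3*y)/3.
Apply parts 2 times (tabular method): alternate signs, differentiate u down to 0, integrate dv up.

-y**2*cos(3*y)/3 + 2*y*sin(3*y)/9 - 2*y*cos(3*y)/3 + 2*sin(3*y)/9 - 25*cos(3*y)/27 + C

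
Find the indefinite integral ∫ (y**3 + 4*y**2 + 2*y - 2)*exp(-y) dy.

Use integration by parts with u = y**3 + 4*y**2 + 2*y - 2, dv = exp(-y) dy, so v = -exp(-y).
Apply parts 3 times (tabular method): alternate signs, differentiate u down to 0, integrate dv up.

(-y**3 - 7*y**2 - 16*y - 14)*exp(-y) + C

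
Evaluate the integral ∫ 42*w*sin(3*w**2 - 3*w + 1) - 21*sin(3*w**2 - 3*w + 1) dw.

Let u = 3*w**2 - 3*w + 1, so du = (6*w - 3) dw.
Rewriting, the integral becomes 7·∫ sin(u) du = 7·-cos(u).
Substituting back, u = 3*w**2 - 3*w + 1.

-7*cos(3*w**2 - 3*w + 1) + C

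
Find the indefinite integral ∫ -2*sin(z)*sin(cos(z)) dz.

Let u = cos(z), so du = (-sin(z)) dz.
Rewriting, the integral becomes 2·∫ sin(u) du = 2·-cos(u).
Substituting back, u = cos(z).

-2*cos(cos(z)) + C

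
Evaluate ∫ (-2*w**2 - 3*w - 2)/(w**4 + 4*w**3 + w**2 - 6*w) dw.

Factor the denominator: w*(w - 1)*(w + 2)*(w + 3).
Partial-fraction decomposition: 11/(12*(w + 3)) - 2/(3*(w + 2)) - 7/(12*(w - 1)) + 1/(3*w).
Integrate each term: A/(w−a) contributes A·log|w−a|.

log(w)/3 - 7*log(w - 1)/12 - 2*log(w + 2)/3 + 11*log(w + 3)/12 + C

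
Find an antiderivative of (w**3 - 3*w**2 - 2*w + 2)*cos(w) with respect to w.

Use integration by parts with u = w**3 - 3*w**2 - 2*w + 2, dv = cos(w) dw, so v = sin(w).
Apply parts 3 times (tabular method): alternate signs, differentiate u down to 0, integrate dv up.

w**3*sin(w) - 3*w**2*sin(w) + 3*w**2*cos(w) - 8*w*sin(w) - 6*w*cos(w) + 8*sin(w) - 8*cos(w) + C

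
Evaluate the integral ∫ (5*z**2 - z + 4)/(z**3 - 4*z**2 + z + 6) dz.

23*log(z - 3)/2 - 22*log(z - 2)/3 + 5*log(z + 1)/6 + C

Factor the denominator: (z - 3)*(z - 2)*(z + 1).
Partial-fraction decomposition: 5/(6*(z + 1)) - 22/(3*(z - 2)) + 23/(2*(z - 3)).
Integrate each term: A/(z−a) contributes A·log|z−a|.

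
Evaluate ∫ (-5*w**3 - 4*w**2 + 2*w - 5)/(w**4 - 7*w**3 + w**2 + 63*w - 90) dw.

Factor the denominator: (w - 5)*(w - 3)*(w - 2)*(w + 3).
Partial-fraction decomposition: -11/(30*(w + 3)) - 19/(5*(w - 2)) + 85/(6*(w - 3)) - 15/(w - 5).
Integrate each term: A/(w−a) contributes A·log|w−a|.

-15*log(w - 5) + 85*log(w - 3)/6 - 19*log(w - 2)/5 - 11*log(w + 3)/30 + C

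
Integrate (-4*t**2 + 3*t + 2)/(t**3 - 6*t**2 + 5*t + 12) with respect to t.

Factor the denominator: (t - 4)*(t - 3)*(t + 1).
Partial-fraction decomposition: -1/(4*(t + 1)) + 25/(4*(t - 3)) - 10/(t - 4).
Integrate each term: A/(t−a) contributes A·log|t−a|.

-10*log(t - 4) + 25*log(t - 3)/4 - log(t + 1)/4 + C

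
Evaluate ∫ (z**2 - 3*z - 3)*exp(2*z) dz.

(z**2 - 4*z - 1)*exp(2*z)/2 + C

Use integration by parts with u = z**2 - 3*z - 3, dv = exp(2*z) dz, so v = exp(2*z)/2.
Apply parts 2 times (tabular method): alternate signs, differentiate u down to 0, integrate dv up.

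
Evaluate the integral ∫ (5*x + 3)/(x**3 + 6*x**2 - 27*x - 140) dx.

Factor the denominator: (x - 5)*(x + 4)*(x + 7).
Partial-fraction decomposition: -8/(9*(x + 7)) + 17/(27*(x + 4)) + 7/(27*(x - 5)).
Integrate each term: A/(x−a) contributes A·log|x−a|.

7*log(x - 5)/27 + 17*log(x + 4)/27 - 8*log(x + 7)/9 + C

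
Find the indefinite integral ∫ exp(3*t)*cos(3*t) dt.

exp(3*t)*sin(3*t)/6 + exp(3*t)*cos(3*t)/6 + C

Let I denote the integral. Integrate by parts with u = cos(3*t), dv = exp(3*t) dt, so v = exp(3*t)/3: I = exp(3*t)*cos(3*t)/3 + ∫ exp(3*t)*sin(3*t) dt.
Apply parts again with u = sin(3*t), dv = exp(3*t) dt: ∫ exp(3*t)*sin(3*t) dt = exp(3*t)*sin(3*t)/3 − I. Substituting back brings back I: I = exp(3*t)*sin(3*t)/3 + exp(3*t)*cos(3*t)/3 − I.
Solving for I: (1 + 1)·I equals the remaining terms, so I = (1/2)·(exp(3*t)*sin(3*t)/3 + exp(3*t)*cos(3*t)/3).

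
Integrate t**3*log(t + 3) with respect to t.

Use integration by parts with u = log(t + 3), dv = t**3 dt.
Then du = 1/(t + 3) dt and v = t**4/4.

t**4*log(t + 3)/4 - t**4/16 + t**3/4 - 9*t**2/8 + 27*t/4 - 81*log(t + 3)/4 + C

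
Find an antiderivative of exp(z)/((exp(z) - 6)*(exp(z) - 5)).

Let u = e^z, du = e^z dz.
The integral becomes ∫ du/((u-6)(u-5)); decompose into partial fractions.

log(exp(z) - 6) - log(exp(z) - 5) + C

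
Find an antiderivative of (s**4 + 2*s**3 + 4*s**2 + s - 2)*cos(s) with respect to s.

s**4*sin(s) + 2*s**3*sin(s) + 4*s**3*cos(s) - 8*s**2*sin(s) + 6*s**2*cos(s) - 11*s*sin(s) - 16*s*cos(s) + 14*sin(s) - 11*cos(s) + C

Use integration by parts with u = s**4 + 2*s**3 + 4*s**2 + s - 2, dv = cos(s) ds, so v = sin(s).
Apply parts 4 times (tabular method): alternate signs, differentiate u down to 0, integrate dv up.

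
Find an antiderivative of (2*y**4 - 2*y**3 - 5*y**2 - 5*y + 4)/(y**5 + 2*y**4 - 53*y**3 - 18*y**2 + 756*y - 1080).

427*log(y - 5)/363 - 26*log(y - 3)/81 - 5*log(y - 2)/96 + 375343*log(y + 6)/313632 + 1439/(396*y + 2376) + C

Factor the denominator: (y - 5)*(y - 3)*(y - 2)*(y + 6)**2.
Partial-fraction decomposition: 375343/(313632*(y + 6)) - 1439/(396*(y + 6)**2) - 5/(96*(y - 2)) - 26/(81*(y - 3)) + 427/(363*(y - 5)).
Integrate each term; A/(y−a) gives A·log|y−a|; A/(y−a)² gives −A/(y−a).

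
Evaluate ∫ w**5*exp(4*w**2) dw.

Let u = w², du = 2w dw; rewrite as (1/2)∫ u^2·exp(4u) du.
Now integrate by parts 2 times.

(8*w**4 - 4*w**2 + 1)*exp(4*w**2)/64 + C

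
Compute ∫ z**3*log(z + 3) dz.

Use integration by parts with u = log(z + 3), dv = z**3 dz.
Then du = 1/(z + 3) dz and v = z**4/4.

z**4*log(z + 3)/4 - z**4/16 + z**3/4 - 9*z**2/8 + 27*z/4 - 81*log(z + 3)/4 + C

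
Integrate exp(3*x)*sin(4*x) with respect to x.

Let I denote the integral. Integrate by parts with u = sin(4*x), dv = exp(3*x) dx, so v = exp(3*x)/3: I = exp(3*x)*sin(4*x)/3 − (4/3)·∫ exp(3*x)*cos(4*x) dx.
Apply parts again with u = cos(4*x), dv = exp(3*x) dx: ∫ exp(3*x)*cos(4*x) dx = exp(3*x)*cos(4*x)/3 + (4/3)·I. Substituting back brings back I: I = exp(3*x)*sin(4*x)/3 - 4*exp(3*x)*cos(4*x)/9 − (16/9)·I.
Solving for I: (1 + 16/9)·I equals the remaining terms, so I = (9/25)·(exp(3*x)*sin(4*x)/3 - 4*exp(3*x)*cos(4*x)/9).

3*exp(3*x)*sin(4*x)/25 - 4*exp(3*x)*cos(4*x)/25 + C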